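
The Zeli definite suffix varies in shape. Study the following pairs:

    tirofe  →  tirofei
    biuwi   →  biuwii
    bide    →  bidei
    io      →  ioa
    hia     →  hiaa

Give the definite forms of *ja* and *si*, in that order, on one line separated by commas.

jaa, sii

The pattern is front/back vowel harmony: -i when the last vowel of the stem is a front vowel (*tirofe*, *biuwi*, *bide*); -a when the last vowel of the stem is a back vowel (*io*, *hia*).
The last vowel of *ja* is /a/, which is a back vowel, so the suffix is -a, giving *jaa*.
*si*: last vowel = /i/, a front vowel → -i → *sii*.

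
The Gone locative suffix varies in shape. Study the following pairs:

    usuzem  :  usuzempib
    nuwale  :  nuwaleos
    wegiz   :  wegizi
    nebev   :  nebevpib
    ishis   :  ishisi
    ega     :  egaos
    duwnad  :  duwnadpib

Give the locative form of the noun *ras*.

rasi

Looking at the final sound of each stem: -i when the stem ends in a sibilant (*wegiz*, *ishis*); -pib when the stem ends in a non-sibilant consonant (*usuzem*, *nebev*, *duwnad*); -os when the stem ends in a vowel (*nuwale*, *ega*).
*ras* — final sound /s/ (a sibilant) → -i → *rasi*.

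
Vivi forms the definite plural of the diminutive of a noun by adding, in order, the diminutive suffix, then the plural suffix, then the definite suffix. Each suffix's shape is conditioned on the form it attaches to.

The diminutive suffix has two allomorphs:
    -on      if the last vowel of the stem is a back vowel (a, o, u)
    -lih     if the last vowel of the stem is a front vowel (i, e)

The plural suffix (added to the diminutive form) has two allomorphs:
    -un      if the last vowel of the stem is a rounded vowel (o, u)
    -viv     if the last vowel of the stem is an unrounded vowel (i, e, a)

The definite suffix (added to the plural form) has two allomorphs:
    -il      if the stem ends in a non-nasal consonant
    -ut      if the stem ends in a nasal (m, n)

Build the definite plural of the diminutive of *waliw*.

*waliw*: last vowel = /i/, a front vowel → -lih → *waliwlih*.
The last vowel of the diminutive form *waliwlih* is /i/, which is an unrounded vowel, so the plural suffix is -viv, giving *waliwlihviv*.
The final consonant of the plural form *waliwlihviv* is /v/, which is non-nasal, so the definite suffix is -il, giving *waliwlihvivil*.

waliwlihvivil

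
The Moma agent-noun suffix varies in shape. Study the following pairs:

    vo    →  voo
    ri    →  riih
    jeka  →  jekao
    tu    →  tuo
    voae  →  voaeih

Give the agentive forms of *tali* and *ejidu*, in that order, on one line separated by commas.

The alternation tracks the last vowel of the stem — -ih when the last vowel of the stem is a front vowel (*ri*, *voae*); -o when the last vowel of the stem is a back vowel (*vo*, *jeka*, *tu*).
Since the last vowel of *tali* is /i/ (a front vowel), it takes -ih, giving *taliih*.
*ejidu*: last vowel = /u/, a back vowel → -o → *ejiduo*.

taliih, ejiduo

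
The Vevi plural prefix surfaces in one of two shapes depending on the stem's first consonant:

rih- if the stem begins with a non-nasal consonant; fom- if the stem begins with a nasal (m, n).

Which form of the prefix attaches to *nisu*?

fom-

Since the first consonant of *nisu* is /n/ (a nasal), it takes fom-.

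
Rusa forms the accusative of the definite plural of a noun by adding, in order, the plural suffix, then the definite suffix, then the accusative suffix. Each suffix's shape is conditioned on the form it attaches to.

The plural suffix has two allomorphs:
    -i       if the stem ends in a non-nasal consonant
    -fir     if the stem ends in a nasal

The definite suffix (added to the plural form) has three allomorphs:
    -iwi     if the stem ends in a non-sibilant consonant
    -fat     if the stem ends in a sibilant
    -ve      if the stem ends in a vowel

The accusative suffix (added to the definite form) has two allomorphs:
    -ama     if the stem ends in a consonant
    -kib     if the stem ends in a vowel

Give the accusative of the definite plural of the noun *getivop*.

*getivop*: final consonant = /p/, non-nasal → -i → *getivopi*.
The plural form *getivopi*: final sound = /i/, a vowel → -ve → *getivopive*.
The final sound of the definite form *getivopive* is /e/, which is a vowel, so the accusative suffix is -kib, giving *getivopivekib*.

getivopivekib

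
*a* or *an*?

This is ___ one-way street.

The indefinite article is chosen by the initial *sound* of the following word, not its spelling.
*one-way* begins with the sound /wʌ/ (*one* pronounced /wʌn/) — a consonant sound.
So the article is *a*: This is a one-way street.

a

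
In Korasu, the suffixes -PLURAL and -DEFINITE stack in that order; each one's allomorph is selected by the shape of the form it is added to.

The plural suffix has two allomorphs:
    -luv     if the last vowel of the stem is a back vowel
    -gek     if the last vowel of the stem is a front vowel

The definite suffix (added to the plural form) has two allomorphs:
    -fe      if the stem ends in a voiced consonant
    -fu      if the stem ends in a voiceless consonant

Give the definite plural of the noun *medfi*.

Since the last vowel of *medfi* is /i/ (a front vowel), it takes -gek, giving *medfigek*.
The plural form *medfigek* — final consonant /k/ (voiceless) → -fu → *medfigekfu*.

medfigekfu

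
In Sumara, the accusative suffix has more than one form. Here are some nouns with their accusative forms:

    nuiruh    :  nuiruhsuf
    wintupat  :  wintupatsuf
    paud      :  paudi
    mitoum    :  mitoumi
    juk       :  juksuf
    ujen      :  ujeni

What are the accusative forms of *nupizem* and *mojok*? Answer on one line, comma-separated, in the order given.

Looking at the final consonant of each stem: -suf when the stem ends in a voiceless consonant (*nuiruh*, *wintupat*, *juk*); -i when the stem ends in a voiced consonant (*paud*, *mitoum*, *ujen*).
Since the final consonant of *nupizem* is /m/ (voiced), it takes -i, giving *nupizemi*.
Since the final consonant of *mojok* is /k/ (voiceless), it takes -suf, giving *mojoksuf*.

nupizemi, mojoksuf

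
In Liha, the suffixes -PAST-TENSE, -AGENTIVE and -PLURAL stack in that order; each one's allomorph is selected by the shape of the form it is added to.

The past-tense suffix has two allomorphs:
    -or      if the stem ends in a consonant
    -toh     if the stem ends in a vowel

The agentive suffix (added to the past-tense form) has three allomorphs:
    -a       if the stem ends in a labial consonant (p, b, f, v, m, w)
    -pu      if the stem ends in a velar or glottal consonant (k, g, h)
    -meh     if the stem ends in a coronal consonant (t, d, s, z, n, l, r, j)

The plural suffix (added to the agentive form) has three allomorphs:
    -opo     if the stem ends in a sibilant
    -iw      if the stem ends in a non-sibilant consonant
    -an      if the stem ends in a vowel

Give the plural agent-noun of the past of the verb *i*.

itohpuan

The final sound of *i* is /i/, which is a vowel, so the past-tense suffix is -toh, giving *itoh*.
The final consonant of the past-tense form *itoh* is /h/, which is velar/glottal, so the agentive suffix is -pu, giving *itohpu*.
The agentive form *itohpu*: final sound = /u/, a vowel → -an → *itohpuan*.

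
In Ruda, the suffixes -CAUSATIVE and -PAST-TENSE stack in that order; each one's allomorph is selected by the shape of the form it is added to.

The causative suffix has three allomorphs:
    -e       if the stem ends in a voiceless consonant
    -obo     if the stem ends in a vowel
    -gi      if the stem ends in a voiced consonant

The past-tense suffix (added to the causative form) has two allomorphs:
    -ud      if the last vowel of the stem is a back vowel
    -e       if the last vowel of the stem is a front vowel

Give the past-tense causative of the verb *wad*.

wadgie

*wad* — final sound /d/ (a voiced consonant) → -gi → *wadgi*.
The causative form *wadgi* — last vowel /i/ (a front vowel) → -e → *wadgie*.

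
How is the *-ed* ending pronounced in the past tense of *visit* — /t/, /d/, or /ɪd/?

The stem *visit* ends in /t/ or /d/.
The -ed suffix is realized as /ɪd/ after /t, d/; as /t/ after other voiceless consonants; and as /d/ after other voiced sounds.
So -ed on *visit* is pronounced /ɪd/.

/ɪd/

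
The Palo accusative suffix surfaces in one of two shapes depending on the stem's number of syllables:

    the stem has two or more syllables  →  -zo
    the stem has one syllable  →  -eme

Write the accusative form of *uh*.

uheme

*uh* (one syllable) → -eme → *uheme*.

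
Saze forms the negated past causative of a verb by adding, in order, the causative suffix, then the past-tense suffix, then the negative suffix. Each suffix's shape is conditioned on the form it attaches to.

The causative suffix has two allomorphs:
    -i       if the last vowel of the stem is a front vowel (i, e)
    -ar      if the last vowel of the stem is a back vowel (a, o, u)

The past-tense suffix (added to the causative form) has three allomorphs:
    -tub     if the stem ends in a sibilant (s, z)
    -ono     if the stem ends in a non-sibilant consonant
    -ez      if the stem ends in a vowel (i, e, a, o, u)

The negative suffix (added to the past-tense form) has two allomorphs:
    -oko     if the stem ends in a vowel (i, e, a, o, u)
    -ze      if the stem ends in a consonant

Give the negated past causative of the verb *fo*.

The last vowel of *fo* is /o/, which is a back vowel, so the causative suffix is -ar, giving *foar*.
The causative form *foar*: final sound = /r/, a non-sibilant consonant → -ono → *foarono*.
Since the final sound of the past-tense form *foarono* is /o/ (a vowel), it takes -oko, giving *foaronooko*.

foaronooko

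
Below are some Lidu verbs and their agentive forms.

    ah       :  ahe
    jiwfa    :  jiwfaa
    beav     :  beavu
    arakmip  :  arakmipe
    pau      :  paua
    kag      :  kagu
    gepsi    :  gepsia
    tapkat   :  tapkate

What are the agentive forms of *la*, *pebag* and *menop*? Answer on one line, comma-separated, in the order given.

laa, pebagu, menope

The alternation tracks the final sound of the stem — -e when the stem ends in a voiceless consonant (*ah*, *arakmip*, *tapkat*); -u when the stem ends in a voiced consonant (*beav*, *kag*); -a when the stem ends in a vowel (*jiwfa*, *pau*, *gepsi*).
*la* — final sound /a/ (a vowel) → -a → *laa*.
*pebag* — final sound /g/ (a voiced consonant) → -u → *pebagu*.
*menop* — final sound /p/ (a voiceless consonant) → -e → *menope*.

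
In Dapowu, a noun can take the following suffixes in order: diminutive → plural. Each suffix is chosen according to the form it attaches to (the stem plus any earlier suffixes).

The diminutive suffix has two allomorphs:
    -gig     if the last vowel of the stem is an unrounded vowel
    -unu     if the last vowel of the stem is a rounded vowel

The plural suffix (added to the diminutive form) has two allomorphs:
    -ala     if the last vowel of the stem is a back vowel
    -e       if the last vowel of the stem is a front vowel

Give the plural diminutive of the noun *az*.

azgige

The last vowel of *az* is /a/, which is an unrounded vowel, so the diminutive suffix is -gig, giving *azgig*.
The last vowel of the diminutive form *azgig* is /i/, which is a front vowel, so the plural suffix is -e, giving *azgige*.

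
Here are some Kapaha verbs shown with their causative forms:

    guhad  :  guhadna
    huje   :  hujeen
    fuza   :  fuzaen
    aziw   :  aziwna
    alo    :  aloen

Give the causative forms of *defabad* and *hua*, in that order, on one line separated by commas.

The suffix is conditioned by the final sound: -na when the stem ends in a consonant (*guhad*, *aziw*); -en when the stem ends in a vowel (*huje*, *fuza*, *alo*).
*defabad*: final sound = /d/, a consonant → -na → *defabadna*.
Since the final sound of *hua* is /a/ (a vowel), it takes -en, giving *huaen*.

defabadna, huaen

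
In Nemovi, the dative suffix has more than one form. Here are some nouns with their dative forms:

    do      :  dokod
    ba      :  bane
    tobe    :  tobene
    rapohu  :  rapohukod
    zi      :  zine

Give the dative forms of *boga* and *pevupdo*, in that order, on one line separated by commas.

bogane, pevupdokod

The alternation tracks the last vowel of the stem — -kod when the last vowel of the stem is a rounded vowel (*do*, *rapohu*); -ne when the last vowel of the stem is an unrounded vowel (*ba*, *tobe*, *zi*).
The last vowel of *boga* is /a/, which is an unrounded vowel, so the suffix is -ne, giving *bogane*.
*pevupdo* — last vowel /o/ (a rounded vowel) → -kod → *pevupdokod*.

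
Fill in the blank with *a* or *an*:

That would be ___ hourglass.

The indefinite article is chosen by the initial *sound* of the following word, not its spelling.
*hourglass* begins with the sound /aʊ/ (silent h) — a vowel sound.
So the article is *an*: That would be an hourglass.

an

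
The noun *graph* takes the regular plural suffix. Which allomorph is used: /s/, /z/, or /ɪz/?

/s/

The stem *graph* ends in a voiceless non-sibilant consonant.
The plural suffix surfaces as /ɪz/ after sibilants, /s/ after other voiceless consonants, and /z/ after other voiced sounds.
So the plural -s on *graph* is pronounced /s/.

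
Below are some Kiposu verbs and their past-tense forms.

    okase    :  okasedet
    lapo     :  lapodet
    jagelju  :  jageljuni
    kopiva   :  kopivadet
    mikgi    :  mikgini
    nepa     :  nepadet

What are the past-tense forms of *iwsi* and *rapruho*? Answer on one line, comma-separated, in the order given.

iwsini, rapruhodet

Looking at the last vowel of each stem: -ni when the last vowel of the stem is a high vowel (*jagelju*, *mikgi*); -det when the last vowel of the stem is a non-high vowel (*okase*, *lapo*, *kopiva*, *nepa*).
Since the last vowel of *iwsi* is /i/ (a high vowel), it takes -ni, giving *iwsini*.
The last vowel of *rapruho* is /o/, which is a non-high vowel, so the suffix is -det, giving *rapruhodet*.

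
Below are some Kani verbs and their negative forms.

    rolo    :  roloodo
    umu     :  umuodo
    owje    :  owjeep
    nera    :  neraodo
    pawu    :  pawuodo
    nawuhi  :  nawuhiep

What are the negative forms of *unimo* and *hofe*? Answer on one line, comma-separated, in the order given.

unimoodo, hofeep

The pattern is front/back vowel harmony: -ep when the last vowel of the stem is a front vowel (*owje*, *nawuhi*); -odo when the last vowel of the stem is a back vowel (*rolo*, *umu*, *nera*, *pawu*).
The last vowel of *unimo* is /o/, which is a back vowel, so the suffix is -odo, giving *unimoodo*.
*hofe* — last vowel /e/ (a front vowel) → -ep → *hofeep*.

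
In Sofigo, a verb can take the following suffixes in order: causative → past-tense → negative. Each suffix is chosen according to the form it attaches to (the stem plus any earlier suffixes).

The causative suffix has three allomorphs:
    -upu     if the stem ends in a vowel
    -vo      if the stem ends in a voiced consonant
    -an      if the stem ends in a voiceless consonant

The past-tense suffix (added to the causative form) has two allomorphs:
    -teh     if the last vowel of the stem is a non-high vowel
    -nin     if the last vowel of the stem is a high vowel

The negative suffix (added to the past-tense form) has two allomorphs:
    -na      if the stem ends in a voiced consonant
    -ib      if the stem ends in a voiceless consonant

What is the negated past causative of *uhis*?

uhisantehib

*uhis* — final sound /s/ (a voiceless consonant) → -an → *uhisan*.
The causative form *uhisan*: last vowel = /a/, a non-high vowel → -teh → *uhisanteh*.
Since the final consonant of the past-tense form *uhisanteh* is /h/ (voiceless), it takes -ib, giving *uhisantehib*.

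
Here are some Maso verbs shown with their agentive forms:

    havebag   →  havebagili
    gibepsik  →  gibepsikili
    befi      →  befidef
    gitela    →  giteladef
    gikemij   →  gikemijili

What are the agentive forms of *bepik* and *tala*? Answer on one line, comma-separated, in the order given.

bepikili, taladef

The alternation tracks the final sound of the stem — -ili when the stem ends in a consonant (*havebag*, *gibepsik*, *gikemij*); -def when the stem ends in a vowel (*befi*, *gitela*).
*bepik* — final sound /k/ (a consonant) → -ili → *bepikili*.
*tala*: final sound = /a/, a vowel → -def → *taladef*.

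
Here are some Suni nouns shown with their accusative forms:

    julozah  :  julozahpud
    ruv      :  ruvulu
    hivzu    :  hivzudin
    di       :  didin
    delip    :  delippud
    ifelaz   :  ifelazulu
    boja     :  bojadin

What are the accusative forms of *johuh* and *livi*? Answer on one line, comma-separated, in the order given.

johuhpud, lividin

Looking at the final sound of each stem: -pud when the stem ends in a voiceless consonant (*julozah*, *delip*); -ulu when the stem ends in a voiced consonant (*ruv*, *ifelaz*); -din when the stem ends in a vowel (*hivzu*, *di*, *boja*).
*johuh*: final sound = /h/, a voiceless consonant → -pud → *johuhpud*.
The final sound of *livi* is /i/, which is a vowel, so the suffix is -din, giving *lividin*.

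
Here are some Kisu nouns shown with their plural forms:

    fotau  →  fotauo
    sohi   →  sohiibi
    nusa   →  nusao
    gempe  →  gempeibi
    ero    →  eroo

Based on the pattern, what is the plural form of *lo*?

The pattern is front/back vowel harmony: -ibi when the last vowel of the stem is a front vowel (*sohi*, *gempe*); -o when the last vowel of the stem is a back vowel (*fotau*, *nusa*, *ero*).
*lo* — last vowel /o/ (a back vowel) → -o → *loo*.

loo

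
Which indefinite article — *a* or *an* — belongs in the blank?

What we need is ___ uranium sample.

a

The indefinite article is chosen by the initial *sound* of the following word, not its spelling.
*uranium* begins with the sound /jʊ/ (u pronounced /jʊ/) — a consonant sound.
So the article is *a*: What we need is a uranium sample.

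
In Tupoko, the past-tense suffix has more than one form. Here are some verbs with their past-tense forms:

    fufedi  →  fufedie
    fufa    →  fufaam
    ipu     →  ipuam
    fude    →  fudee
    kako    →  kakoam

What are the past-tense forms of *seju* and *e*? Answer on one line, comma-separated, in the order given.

sejuam, ee

The suffix is conditioned by the last vowel: -e when the last vowel of the stem is a front vowel (*fufedi*, *fude*); -am when the last vowel of the stem is a back vowel (*fufa*, *ipu*, *kako*).
Since the last vowel of *seju* is /u/ (a back vowel), it takes -am, giving *sejuam*.
Since the last vowel of *e* is /e/ (a front vowel), it takes -e, giving *ee*.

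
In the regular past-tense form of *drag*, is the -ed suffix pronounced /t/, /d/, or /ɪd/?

The stem *drag* ends in a voiced sound other than /d/.
The -ed suffix is realized as /ɪd/ after /t, d/; as /t/ after other voiceless consonants; and as /d/ after other voiced sounds.
So -ed on *drag* is pronounced /d/.

/d/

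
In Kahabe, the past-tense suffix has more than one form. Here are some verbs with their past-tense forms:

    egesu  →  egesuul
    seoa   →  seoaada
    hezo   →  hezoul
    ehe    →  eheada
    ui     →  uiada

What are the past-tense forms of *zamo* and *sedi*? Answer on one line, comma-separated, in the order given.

zamoul, sediada

The alternation tracks the last vowel of the stem — -ul when the last vowel of the stem is a rounded vowel (*egesu*, *hezo*); -ada when the last vowel of the stem is an unrounded vowel (*seoa*, *ehe*, *ui*).
The last vowel of *zamo* is /o/, which is a rounded vowel, so the suffix is -ul, giving *zamoul*.
*sedi* — last vowel /i/ (an unrounded vowel) → -ada → *sediada*.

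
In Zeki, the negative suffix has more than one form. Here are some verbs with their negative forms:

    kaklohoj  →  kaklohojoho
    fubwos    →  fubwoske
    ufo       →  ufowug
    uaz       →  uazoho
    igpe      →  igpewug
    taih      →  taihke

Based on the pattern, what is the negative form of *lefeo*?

lefeowug

The suffix is conditioned by the final sound: -ke when the stem ends in a voiceless consonant (*fubwos*, *taih*); -oho when the stem ends in a voiced consonant (*kaklohoj*, *uaz*); -wug when the stem ends in a vowel (*ufo*, *igpe*).
*lefeo* — final sound /o/ (a vowel) → -wug → *lefeowug*.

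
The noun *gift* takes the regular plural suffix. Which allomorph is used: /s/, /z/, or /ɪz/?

/s/

The stem *gift* ends in a voiceless non-sibilant consonant.
The plural suffix surfaces as /ɪz/ after sibilants, /s/ after other voiceless consonants, and /z/ after other voiced sounds.
So the plural -s on *gift* is pronounced /s/.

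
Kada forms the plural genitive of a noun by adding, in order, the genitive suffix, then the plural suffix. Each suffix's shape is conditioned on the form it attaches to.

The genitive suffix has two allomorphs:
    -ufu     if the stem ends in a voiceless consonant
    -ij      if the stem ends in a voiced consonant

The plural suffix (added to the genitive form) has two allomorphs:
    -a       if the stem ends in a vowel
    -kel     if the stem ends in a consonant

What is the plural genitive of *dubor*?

Since the final consonant of *dubor* is /r/ (voiced), it takes -ij, giving *duborij*.
The final sound of the genitive form *duborij* is /j/, which is a consonant, so the plural suffix is -kel, giving *duborijkel*.

duborijkel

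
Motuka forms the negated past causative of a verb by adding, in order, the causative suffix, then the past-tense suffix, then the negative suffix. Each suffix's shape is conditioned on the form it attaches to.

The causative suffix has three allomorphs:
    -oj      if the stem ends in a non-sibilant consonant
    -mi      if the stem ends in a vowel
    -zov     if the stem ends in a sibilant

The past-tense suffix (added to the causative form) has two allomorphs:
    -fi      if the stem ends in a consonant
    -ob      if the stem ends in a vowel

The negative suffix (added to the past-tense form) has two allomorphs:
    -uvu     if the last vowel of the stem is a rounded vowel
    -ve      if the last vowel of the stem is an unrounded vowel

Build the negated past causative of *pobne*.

The final sound of *pobne* is /e/, which is a vowel, so the causative suffix is -mi, giving *pobnemi*.
The causative form *pobnemi* — final sound /i/ (a vowel) → -ob → *pobnemiob*.
The past-tense form *pobnemiob* — last vowel /o/ (a rounded vowel) → -uvu → *pobnemiobuvu*.

pobnemiobuvu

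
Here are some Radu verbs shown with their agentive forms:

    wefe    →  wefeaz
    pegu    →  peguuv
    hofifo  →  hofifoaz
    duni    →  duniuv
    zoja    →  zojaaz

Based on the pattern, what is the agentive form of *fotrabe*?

fotrabeaz

Looking at the last vowel of each stem: -uv when the last vowel of the stem is a high vowel (*pegu*, *duni*); -az when the last vowel of the stem is a non-high vowel (*wefe*, *hofifo*, *zoja*).
*fotrabe*: last vowel = /e/, a non-high vowel → -az → *fotrabeaz*.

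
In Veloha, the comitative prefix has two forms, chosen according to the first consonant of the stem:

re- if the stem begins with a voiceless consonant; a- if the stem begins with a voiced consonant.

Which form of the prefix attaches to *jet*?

Since the first consonant of *jet* is /j/ (voiced), it takes a-.

a-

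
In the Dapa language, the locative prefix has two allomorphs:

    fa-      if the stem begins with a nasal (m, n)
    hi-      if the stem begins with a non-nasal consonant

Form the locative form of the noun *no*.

The first consonant of *no* is /n/, which is a nasal, so the prefix is fa-, giving *fano*.

fano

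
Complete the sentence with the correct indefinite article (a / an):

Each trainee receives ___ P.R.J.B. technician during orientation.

The indefinite article is chosen by the initial *sound* of the following word, not its spelling.
The initialism *P.R.J.B.* is read letter by letter; the first letter, P, is pronounced /piː/, which begins with a consonant sound.
So the article is *a*: Each trainee receives a P.R.J.B. technician during orientation.

a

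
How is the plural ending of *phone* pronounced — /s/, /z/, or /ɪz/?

/z/

The stem *phone* ends in a voiced non-sibilant sound.
The plural suffix surfaces as /ɪz/ after sibilants, /s/ after other voiceless consonants, and /z/ after other voiced sounds.
So the plural -s on *phone* is pronounced /z/.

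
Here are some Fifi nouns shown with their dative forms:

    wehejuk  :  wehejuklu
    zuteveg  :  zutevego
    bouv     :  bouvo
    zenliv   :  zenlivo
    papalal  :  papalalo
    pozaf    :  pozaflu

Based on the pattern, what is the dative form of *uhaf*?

uhaflu

Looking at the final consonant of each stem: -lu when the stem ends in a voiceless consonant (*wehejuk*, *pozaf*); -o when the stem ends in a voiced consonant (*zuteveg*, *bouv*, *zenliv*, *papalal*).
The final consonant of *uhaf* is /f/, which is voiceless, so the suffix is -lu, giving *uhaflu*.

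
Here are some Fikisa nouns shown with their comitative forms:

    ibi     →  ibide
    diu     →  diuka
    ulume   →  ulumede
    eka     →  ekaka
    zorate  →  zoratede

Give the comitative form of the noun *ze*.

The alternation tracks the last vowel of the stem — -de when the last vowel of the stem is a front vowel (*ibi*, *ulume*, *zorate*); -ka when the last vowel of the stem is a back vowel (*diu*, *eka*).
*ze* — last vowel /e/ (a front vowel) → -de → *zede*.

zede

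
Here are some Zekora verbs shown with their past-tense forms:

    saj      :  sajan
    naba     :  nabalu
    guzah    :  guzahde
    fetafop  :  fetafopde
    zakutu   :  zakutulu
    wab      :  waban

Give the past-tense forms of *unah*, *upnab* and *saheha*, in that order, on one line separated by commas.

unahde, upnaban, sahehalu

The suffix is conditioned by the final sound: -de when the stem ends in a voiceless consonant (*guzah*, *fetafop*); -an when the stem ends in a voiced consonant (*saj*, *wab*); -lu when the stem ends in a vowel (*naba*, *zakutu*).
*unah* — final sound /h/ (a voiceless consonant) → -de → *unahde*.
Since the final sound of *upnab* is /b/ (a voiced consonant), it takes -an, giving *upnaban*.
*saheha* — final sound /a/ (a vowel) → -lu → *sahehalu*.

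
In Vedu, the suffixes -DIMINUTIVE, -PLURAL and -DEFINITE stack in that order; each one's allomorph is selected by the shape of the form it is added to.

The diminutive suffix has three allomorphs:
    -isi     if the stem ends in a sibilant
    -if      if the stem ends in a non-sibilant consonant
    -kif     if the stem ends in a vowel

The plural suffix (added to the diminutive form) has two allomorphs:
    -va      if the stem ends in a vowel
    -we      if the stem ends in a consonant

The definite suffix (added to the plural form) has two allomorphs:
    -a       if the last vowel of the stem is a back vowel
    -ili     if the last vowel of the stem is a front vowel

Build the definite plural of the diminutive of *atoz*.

Since the final sound of *atoz* is /z/ (a sibilant), it takes -isi, giving *atozisi*.
The final sound of the diminutive form *atozisi* is /i/, which is a vowel, so the plural suffix is -va, giving *atozisiva*.
The plural form *atozisiva* — last vowel /a/ (a back vowel) → -a → *atozisivaa*.

atozisivaa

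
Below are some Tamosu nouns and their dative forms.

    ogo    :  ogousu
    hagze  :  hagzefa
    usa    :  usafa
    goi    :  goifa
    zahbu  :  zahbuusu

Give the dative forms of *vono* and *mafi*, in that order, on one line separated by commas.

Looking at the last vowel of each stem: -usu when the last vowel of the stem is a rounded vowel (*ogo*, *zahbu*); -fa when the last vowel of the stem is an unrounded vowel (*hagze*, *usa*, *goi*).
*vono* — last vowel /o/ (a rounded vowel) → -usu → *vonousu*.
The last vowel of *mafi* is /i/, which is an unrounded vowel, so the suffix is -fa, giving *mafifa*.

vonousu, mafifa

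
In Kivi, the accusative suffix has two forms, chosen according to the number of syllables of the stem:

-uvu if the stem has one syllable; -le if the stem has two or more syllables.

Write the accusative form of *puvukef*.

*puvukef* (3 syllables) → -le → *puvukefle*.

puvukefle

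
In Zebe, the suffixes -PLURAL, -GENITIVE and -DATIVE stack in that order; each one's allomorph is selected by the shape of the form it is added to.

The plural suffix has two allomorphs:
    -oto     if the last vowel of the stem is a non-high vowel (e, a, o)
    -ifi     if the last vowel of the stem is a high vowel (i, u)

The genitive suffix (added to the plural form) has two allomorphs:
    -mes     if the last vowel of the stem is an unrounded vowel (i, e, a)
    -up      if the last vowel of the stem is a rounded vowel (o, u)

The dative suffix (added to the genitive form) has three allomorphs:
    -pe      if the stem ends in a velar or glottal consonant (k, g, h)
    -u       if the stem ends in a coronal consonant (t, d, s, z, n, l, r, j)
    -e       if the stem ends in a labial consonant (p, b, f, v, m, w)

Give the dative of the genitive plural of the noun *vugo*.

vugootoupe

The last vowel of *vugo* is /o/, which is a non-high vowel, so the plural suffix is -oto, giving *vugooto*.
The plural form *vugooto* — last vowel /o/ (a rounded vowel) → -up → *vugootoup*.
The genitive form *vugootoup*: final consonant = /p/, labial → -e → *vugootoupe*.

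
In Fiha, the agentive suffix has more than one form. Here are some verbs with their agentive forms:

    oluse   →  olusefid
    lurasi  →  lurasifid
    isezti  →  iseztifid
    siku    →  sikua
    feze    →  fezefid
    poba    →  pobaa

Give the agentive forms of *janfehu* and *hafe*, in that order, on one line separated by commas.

janfehua, hafefid

The suffix is conditioned by the last vowel: -fid when the last vowel of the stem is a front vowel (*oluse*, *lurasi*, *isezti*, *feze*); -a when the last vowel of the stem is a back vowel (*siku*, *poba*).
*janfehu*: last vowel = /u/, a back vowel → -a → *janfehua*.
Since the last vowel of *hafe* is /e/ (a front vowel), it takes -fid, giving *hafefid*.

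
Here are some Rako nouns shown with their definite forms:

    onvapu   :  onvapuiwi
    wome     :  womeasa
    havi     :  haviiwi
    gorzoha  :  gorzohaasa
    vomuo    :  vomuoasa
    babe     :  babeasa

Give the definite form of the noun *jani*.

janiiwi

The alternation tracks the last vowel of the stem — -iwi when the last vowel of the stem is a high vowel (*onvapu*, *havi*); -asa when the last vowel of the stem is a non-high vowel (*wome*, *gorzoha*, *vomuo*, *babe*).
*jani*: last vowel = /i/, a high vowel → -iwi → *janiiwi*.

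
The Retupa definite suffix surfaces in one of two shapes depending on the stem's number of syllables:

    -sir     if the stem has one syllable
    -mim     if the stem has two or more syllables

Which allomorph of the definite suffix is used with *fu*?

-sir

*fu* has one syllable, so the suffix is -sir.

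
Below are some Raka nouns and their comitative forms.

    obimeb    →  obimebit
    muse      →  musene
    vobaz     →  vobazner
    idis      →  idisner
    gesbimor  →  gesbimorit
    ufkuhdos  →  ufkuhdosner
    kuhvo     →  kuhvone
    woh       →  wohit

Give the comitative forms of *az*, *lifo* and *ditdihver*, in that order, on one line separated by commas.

azner, lifone, ditdihverit

The alternation tracks the final sound of the stem — -ner when the stem ends in a sibilant (*vobaz*, *idis*, *ufkuhdos*); -it when the stem ends in a non-sibilant consonant (*obimeb*, *gesbimor*, *woh*); -ne when the stem ends in a vowel (*muse*, *kuhvo*).
The final sound of *az* is /z/, which is a sibilant, so the suffix is -ner, giving *azner*.
*lifo* — final sound /o/ (a vowel) → -ne → *lifone*.
Since the final sound of *ditdihver* is /r/ (a non-sibilant consonant), it takes -it, giving *ditdihverit*.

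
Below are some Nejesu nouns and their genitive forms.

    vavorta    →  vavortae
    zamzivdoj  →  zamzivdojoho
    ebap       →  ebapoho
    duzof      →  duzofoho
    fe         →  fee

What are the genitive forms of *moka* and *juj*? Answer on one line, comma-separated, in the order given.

mokae, jujoho

The pattern is consonant vs. vowel: -oho when the stem ends in a consonant (*zamzivdoj*, *ebap*, *duzof*); -e when the stem ends in a vowel (*vavorta*, *fe*).
The final sound of *moka* is /a/, which is a vowel, so the suffix is -e, giving *mokae*.
*juj*: final sound = /j/, a consonant → -oho → *jujoho*.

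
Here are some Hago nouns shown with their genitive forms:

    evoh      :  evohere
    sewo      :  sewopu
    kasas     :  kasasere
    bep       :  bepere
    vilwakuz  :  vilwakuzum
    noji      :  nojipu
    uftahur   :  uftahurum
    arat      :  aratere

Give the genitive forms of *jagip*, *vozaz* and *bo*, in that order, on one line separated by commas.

The alternation tracks the final sound of the stem — -ere when the stem ends in a voiceless consonant (*evoh*, *kasas*, *bep*, *arat*); -um when the stem ends in a voiced consonant (*vilwakuz*, *uftahur*); -pu when the stem ends in a vowel (*sewo*, *noji*).
*jagip* — final sound /p/ (a voiceless consonant) → -ere → *jagipere*.
Since the final sound of *vozaz* is /z/ (a voiced consonant), it takes -um, giving *vozazum*.
*bo* — final sound /o/ (a vowel) → -pu → *bopu*.

jagipere, vozazum, bopu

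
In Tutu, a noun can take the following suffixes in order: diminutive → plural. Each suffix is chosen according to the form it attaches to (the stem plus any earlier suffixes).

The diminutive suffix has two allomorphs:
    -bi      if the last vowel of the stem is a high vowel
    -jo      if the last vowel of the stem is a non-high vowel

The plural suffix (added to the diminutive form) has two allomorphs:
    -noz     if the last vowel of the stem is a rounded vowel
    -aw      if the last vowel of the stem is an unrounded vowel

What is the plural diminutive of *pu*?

pubiaw

*pu*: last vowel = /u/, a high vowel → -bi → *pubi*.
Since the last vowel of the diminutive form *pubi* is /i/ (an unrounded vowel), it takes -aw, giving *pubiaw*.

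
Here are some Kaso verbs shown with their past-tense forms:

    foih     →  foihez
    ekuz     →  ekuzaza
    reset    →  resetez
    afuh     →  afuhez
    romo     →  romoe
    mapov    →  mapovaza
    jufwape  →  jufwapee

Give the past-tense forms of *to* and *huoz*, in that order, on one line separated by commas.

toe, huozaza

Looking at the final sound of each stem: -ez when the stem ends in a voiceless consonant (*foih*, *reset*, *afuh*); -aza when the stem ends in a voiced consonant (*ekuz*, *mapov*); -e when the stem ends in a vowel (*romo*, *jufwape*).
*to* — final sound /o/ (a vowel) → -e → *toe*.
Since the final sound of *huoz* is /z/ (a voiced consonant), it takes -aza, giving *huozaza*.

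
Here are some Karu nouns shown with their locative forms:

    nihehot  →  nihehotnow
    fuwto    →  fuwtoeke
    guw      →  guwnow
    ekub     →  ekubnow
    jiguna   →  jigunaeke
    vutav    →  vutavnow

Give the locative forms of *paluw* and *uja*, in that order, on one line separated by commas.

paluwnow, ujaeke

Looking at the final sound of each stem: -now when the stem ends in a consonant (*nihehot*, *guw*, *ekub*, *vutav*); -eke when the stem ends in a vowel (*fuwto*, *jiguna*).
*paluw* — final sound /w/ (a consonant) → -now → *paluwnow*.
Since the final sound of *uja* is /a/ (a vowel), it takes -eke, giving *ujaeke*.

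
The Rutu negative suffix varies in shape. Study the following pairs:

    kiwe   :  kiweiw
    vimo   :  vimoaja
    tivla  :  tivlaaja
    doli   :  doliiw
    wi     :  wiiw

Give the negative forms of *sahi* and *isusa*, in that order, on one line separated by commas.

sahiiw, isusaaja

The pattern is front/back vowel harmony: -iw when the last vowel of the stem is a front vowel (*kiwe*, *doli*, *wi*); -aja when the last vowel of the stem is a back vowel (*vimo*, *tivla*).
*sahi*: last vowel = /i/, a front vowel → -iw → *sahiiw*.
The last vowel of *isusa* is /a/, which is a back vowel, so the suffix is -aja, giving *isusaaja*.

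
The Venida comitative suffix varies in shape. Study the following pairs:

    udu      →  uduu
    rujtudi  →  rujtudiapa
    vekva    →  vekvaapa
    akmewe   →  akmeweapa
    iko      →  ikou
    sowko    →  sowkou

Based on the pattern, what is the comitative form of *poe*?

The alternation tracks the last vowel of the stem — -u when the last vowel of the stem is a rounded vowel (*udu*, *iko*, *sowko*); -apa when the last vowel of the stem is an unrounded vowel (*rujtudi*, *vekva*, *akmewe*).
*poe* — last vowel /e/ (an unrounded vowel) → -apa → *poeapa*.

poeapa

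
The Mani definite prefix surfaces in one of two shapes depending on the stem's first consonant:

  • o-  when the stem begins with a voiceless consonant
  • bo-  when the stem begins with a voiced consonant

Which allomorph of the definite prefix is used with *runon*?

bo-

*runon*: first consonant = /r/, voiced → bo-.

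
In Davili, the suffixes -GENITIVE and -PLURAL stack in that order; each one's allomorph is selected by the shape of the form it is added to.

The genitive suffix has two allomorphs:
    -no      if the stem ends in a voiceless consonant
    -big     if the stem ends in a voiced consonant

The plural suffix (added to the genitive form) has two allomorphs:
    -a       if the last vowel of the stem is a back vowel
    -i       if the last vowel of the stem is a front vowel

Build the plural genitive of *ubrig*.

ubrigbigi

Since the final consonant of *ubrig* is /g/ (voiced), it takes -big, giving *ubrigbig*.
The genitive form *ubrigbig*: last vowel = /i/, a front vowel → -i → *ubrigbigi*.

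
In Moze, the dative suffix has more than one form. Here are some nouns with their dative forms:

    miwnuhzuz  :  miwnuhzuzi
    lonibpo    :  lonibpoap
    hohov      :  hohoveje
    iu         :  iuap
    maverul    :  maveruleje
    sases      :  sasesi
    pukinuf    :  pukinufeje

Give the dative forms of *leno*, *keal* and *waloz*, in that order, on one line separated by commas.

The alternation tracks the final sound of the stem — -i when the stem ends in a sibilant (*miwnuhzuz*, *sases*); -eje when the stem ends in a non-sibilant consonant (*hohov*, *maverul*, *pukinuf*); -ap when the stem ends in a vowel (*lonibpo*, *iu*).
The final sound of *leno* is /o/, which is a vowel, so the suffix is -ap, giving *lenoap*.
The final sound of *keal* is /l/, which is a non-sibilant consonant, so the suffix is -eje, giving *kealeje*.
The final sound of *waloz* is /z/, which is a sibilant, so the suffix is -i, giving *walozi*.

lenoap, kealeje, walozi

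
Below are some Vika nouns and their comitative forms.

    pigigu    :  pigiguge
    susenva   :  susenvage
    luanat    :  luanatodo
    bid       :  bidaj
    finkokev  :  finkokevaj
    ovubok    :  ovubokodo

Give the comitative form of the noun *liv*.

livaj

The suffix is conditioned by the final sound: -odo when the stem ends in a voiceless consonant (*luanat*, *ovubok*); -aj when the stem ends in a voiced consonant (*bid*, *finkokev*); -ge when the stem ends in a vowel (*pigigu*, *susenva*).
*liv*: final sound = /v/, a voiced consonant → -aj → *livaj*.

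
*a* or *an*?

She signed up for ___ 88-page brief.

The indefinite article is chosen by the initial *sound* of the following word, not its spelling.
The number *88* is spoken "eighty-…", beginning with /ˈeɪti/ — a vowel sound.
So the article is *an*: She signed up for an 88-page brief.

an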